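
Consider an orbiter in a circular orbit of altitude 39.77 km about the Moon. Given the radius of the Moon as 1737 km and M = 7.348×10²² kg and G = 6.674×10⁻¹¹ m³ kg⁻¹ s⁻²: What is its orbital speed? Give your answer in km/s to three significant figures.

μ = GM = 6.674×10⁻¹¹ × 7.348×10²² = 4.904×10¹² m³/s².
r = 1737 + 39.77 = 1776.8 km = 1.7768×10⁶ m.
For a circular orbit v = √(μ/r) = √(4.904×10¹² / 1.777×10⁶) = √(2.760×10⁶) = 1661 m/s.
That is 1.661 km/s.

v ≈ 1.66 km/s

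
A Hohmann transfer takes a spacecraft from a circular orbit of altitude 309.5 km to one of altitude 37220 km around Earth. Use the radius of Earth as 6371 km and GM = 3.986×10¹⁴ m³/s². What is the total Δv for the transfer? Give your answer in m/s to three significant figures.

Δv_total ≈ 3910 m/s

r₁ = 6371 + 309.5 = 6680.5 km = 6.6805×10⁶ m.
r₂ = 6371 + 37220 = 43591 km = 4.3591×10⁷ m.
Transfer ellipse a_t = (r₁ + r₂)/2 = 2.514×10⁷ m.
At r₁: circular v_c1 = √(μ/r₁) = 7724 m/s; transfer-perigee v_p = √[μ(2/r₁ − 1/a_t)] = 10170 m/s.
Δv₁ = v_p − v_c1 = 2448 m/s.
At r₂: circular v_c2 = √(μ/r₂) = 3024 m/s; transfer-apogee v_a = √[μ(2/r₂ − 1/a_t)] = 1559 m/s.
Δv₂ = v_c2 − v_a = 1465 m/s.
Total Δv = Δv₁ + Δv₂ = 3913 m/s.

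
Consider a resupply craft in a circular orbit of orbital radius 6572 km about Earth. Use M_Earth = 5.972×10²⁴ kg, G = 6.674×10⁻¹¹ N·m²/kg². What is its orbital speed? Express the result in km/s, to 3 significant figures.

μ = GM = 6.674×10⁻¹¹ × 5.972×10²⁴ = 3.986×10¹⁴ m³/s².
r = 6572 km = 6.572×10⁶ m.
For a circular orbit v = √(μ/r) = √(3.986×10¹⁴ / 6.572×10⁶) = √(6.065×10⁷) = 7788 m/s.
That is 7.788 km/s.

v ≈ 7.79 km/s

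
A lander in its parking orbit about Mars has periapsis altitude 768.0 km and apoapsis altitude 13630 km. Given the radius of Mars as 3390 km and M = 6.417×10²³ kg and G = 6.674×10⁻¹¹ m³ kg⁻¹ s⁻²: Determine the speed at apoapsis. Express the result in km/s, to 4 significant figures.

μ = GM = 6.674×10⁻¹¹ × 6.417×10²³ = 4.283×10¹³ m³/s².
r_p = 3390 + 768.0 = 4158.0 km = 4.1580×10⁶ m.
r_a = 3390 + 13630 = 17020 km = 1.7020×10⁷ m.
Semi-major axis a = (r_p + r_a)/2 = 10589 km = 1.059×10⁷ m.
Vis-viva: v² = μ(2/r − 1/a) = 4.283×10¹³ × (1.175×10⁻⁷ − 9.444×10⁻⁸) = 9.881×10⁵ m²/s².
v = 994.0 m/s = 0.994 km/s.

v ≈ 0.994 km/s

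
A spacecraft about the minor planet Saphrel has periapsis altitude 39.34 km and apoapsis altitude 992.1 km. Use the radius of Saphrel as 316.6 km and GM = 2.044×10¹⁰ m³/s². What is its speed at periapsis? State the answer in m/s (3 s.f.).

v ≈ 300 m/s

r_p = 316.6 + 39.34 = 355.94 km = 3.5594×10⁵ m.
r_a = 316.6 + 992.1 = 1308.7 km = 1.3087×10⁶ m.
Semi-major axis a = (r_p + r_a)/2 = 832.32 km = 8.323×10⁵ m.
Vis-viva: v² = μ(2/r − 1/a) = 2.044×10¹⁰ × (5.619×10⁻⁶ − 1.201×10⁻⁶) = 9.029×10⁴ m²/s².
v = 300.5 m/s.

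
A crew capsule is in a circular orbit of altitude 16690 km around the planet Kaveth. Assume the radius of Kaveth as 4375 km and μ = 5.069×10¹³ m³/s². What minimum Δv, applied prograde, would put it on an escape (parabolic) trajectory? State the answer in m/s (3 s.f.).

Δv ≈ 643 m/s

r = 4375 + 16690 = 21065 km = 2.1065×10⁷ m.
Circular speed v_c = √(μ/r) = 1551 m/s.
Escape speed v_esc = √(2μ/r) = √2 × v_c = 2194 m/s.
Δv = v_esc − v_c = 642.5 m/s.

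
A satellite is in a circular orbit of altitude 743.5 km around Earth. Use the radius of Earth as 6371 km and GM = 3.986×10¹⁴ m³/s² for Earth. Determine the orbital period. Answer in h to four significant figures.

T ≈ 1.659 h

r = 6371 + 743.5 = 7114.5 km = 7.1145×10⁶ m.
Kepler's third law: T = 2π√(r³/μ) = 2π√((7.114×10⁶)³ / 3.986×10¹⁴).
r³/μ = 9.034×10⁵ s², so T = 2π × 9.505×10² = 5.972×10³ s.
Converting: 5.972×10³ s ÷ 3600 = 1.659 h.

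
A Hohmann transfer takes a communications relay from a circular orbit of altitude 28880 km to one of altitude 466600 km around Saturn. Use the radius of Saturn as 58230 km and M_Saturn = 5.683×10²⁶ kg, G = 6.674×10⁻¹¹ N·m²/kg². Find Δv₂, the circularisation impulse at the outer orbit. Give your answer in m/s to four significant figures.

Δv ≈ 3965 m/s

μ = GM = 6.674×10⁻¹¹ × 5.683×10²⁶ = 3.793×10¹⁶ m³/s².
r₁ = 58230 + 28880 = 87110 km = 8.7110×10⁷ m.
r₂ = 58230 + 466600 = 524830 km = 5.2483×10⁸ m.
Transfer ellipse a_t = (r₁ + r₂)/2 = 3.060×10⁸ m.
At r₁: circular v_c1 = √(μ/r₁) = 20870 m/s; transfer-perikrone v_p = √[μ(2/r₁ − 1/a_t)] = 27330 m/s.
At r₂: circular v_c2 = √(μ/r₂) = 8501 m/s; transfer-apokrone v_a = √[μ(2/r₂ − 1/a_t)] = 4536 m/s.
Δv₂ = v_c2 − v_a = 3965 m/s.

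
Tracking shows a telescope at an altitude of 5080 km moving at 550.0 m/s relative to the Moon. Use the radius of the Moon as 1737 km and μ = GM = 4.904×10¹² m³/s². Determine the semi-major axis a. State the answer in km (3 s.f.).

a ≈ 4320 km

r = 1737 + 5080 = 6817.0 km = 6.817×10⁶ m.
Specific orbital energy ε = v²/2 − μ/r = (550.0)²/2 − 4.904×10¹²/6.817×10⁶ = -5.681×10⁵ J/kg.
Since ε = −μ/(2a), a = −μ/(2ε) = 4.316×10⁶ m = 4315.9 km.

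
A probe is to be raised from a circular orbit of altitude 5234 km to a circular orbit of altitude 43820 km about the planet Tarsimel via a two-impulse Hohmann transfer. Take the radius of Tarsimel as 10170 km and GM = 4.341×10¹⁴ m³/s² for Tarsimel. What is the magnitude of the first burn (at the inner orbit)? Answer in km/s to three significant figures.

Δv ≈ 1.31 km/s

r₁ = 10170 + 5234 = 15404 km = 1.5404×10⁷ m.
r₂ = 10170 + 43820 = 53990 km = 5.3990×10⁷ m.
Transfer ellipse a_t = (r₁ + r₂)/2 = 3.470×10⁷ m.
At r₁: circular v_c1 = √(μ/r₁) = 5309 m/s; transfer-periapsis v_p = √[μ(2/r₁ − 1/a_t)] = 6622 m/s.
Δv₁ = v_p − v_c1 = 1313 m/s.
= 1.313 km/s.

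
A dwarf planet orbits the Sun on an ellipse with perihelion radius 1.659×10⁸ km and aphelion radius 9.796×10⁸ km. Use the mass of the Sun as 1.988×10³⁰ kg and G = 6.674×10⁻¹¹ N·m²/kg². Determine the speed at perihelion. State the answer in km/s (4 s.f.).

v ≈ 36.98 km/s

μ = GM = 6.674×10⁻¹¹ × 1.988×10³⁰ = 1.327×10²⁰ m³/s².
Semi-major axis a = (r_p + r_a)/2 = 5.7275×10⁸ km = 5.728×10¹¹ m.
Vis-viva: v² = μ(2/r − 1/a) = 1.327×10²⁰ × (1.206×10⁻¹¹ − 1.746×10⁻¹²) = 1.368×10⁹ m²/s².
v = 36980 m/s = 36.98 km/s.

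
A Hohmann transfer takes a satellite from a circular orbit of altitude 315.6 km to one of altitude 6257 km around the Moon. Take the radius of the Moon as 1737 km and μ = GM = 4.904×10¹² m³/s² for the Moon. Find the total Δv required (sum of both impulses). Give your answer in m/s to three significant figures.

Δv_total ≈ 687 m/s

r₁ = 1737 + 315.6 = 2052.6 km = 2.0526×10⁶ m.
r₂ = 1737 + 6257 = 7994.0 km = 7.9940×10⁶ m.
Transfer ellipse a_t = (r₁ + r₂)/2 = 5.023×10⁶ m.
At r₁: circular v_c1 = √(μ/r₁) = 1546 m/s; transfer-perilune v_p = √[μ(2/r₁ − 1/a_t)] = 1950 m/s.
Δv₁ = v_p − v_c1 = 404.2 m/s.
At r₂: circular v_c2 = √(μ/r₂) = 783.2 m/s; transfer-apolune v_a = √[μ(2/r₂ − 1/a_t)] = 500.7 m/s.
Δv₂ = v_c2 − v_a = 282.6 m/s.
Total Δv = Δv₁ + Δv₂ = 686.8 m/s.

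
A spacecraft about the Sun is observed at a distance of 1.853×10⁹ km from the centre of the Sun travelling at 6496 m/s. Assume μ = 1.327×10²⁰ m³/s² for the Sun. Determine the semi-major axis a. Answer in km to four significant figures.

r = 1.853×10¹² m.
Specific orbital energy ε = v²/2 − μ/r = (6496)²/2 − 1.327×10²⁰/1.853×10¹² = -5.051×10⁷ J/kg.
Since ε = −μ/(2a), a = −μ/(2ε) = 1.313×10¹² m = 1.3135×10⁹ km.

a ≈ 1.313×10⁹ km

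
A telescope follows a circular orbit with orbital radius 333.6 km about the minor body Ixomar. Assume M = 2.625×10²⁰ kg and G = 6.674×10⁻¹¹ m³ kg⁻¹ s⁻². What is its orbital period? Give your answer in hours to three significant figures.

T ≈ 2.54 hours

μ = GM = 6.674×10⁻¹¹ × 2.625×10²⁰ = 1.752×10¹⁰ m³/s².
r = 333.6 km = 3.336×10⁵ m.
Kepler's third law: T = 2π√(r³/μ) = 2π√((3.336×10⁵)³ / 1.752×10¹⁰).
r³/μ = 2.119×10⁶ s², so T = 2π × 1.456×10³ = 9.147×10³ s.
Converting: 9.147×10³ s ÷ 3600 = 2.541 hours.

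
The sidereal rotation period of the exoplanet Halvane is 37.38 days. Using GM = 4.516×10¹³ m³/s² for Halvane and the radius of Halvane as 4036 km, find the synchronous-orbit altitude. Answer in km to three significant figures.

h_sync ≈ 2.24×10⁵ km

T = 37.38 days = 3.230×10⁶ s.
A synchronous orbit has period T, so by Kepler's third law a = (μT²/4π²)^(1/3).
μT²/4π² = 4.516×10¹³ × (3.230×10⁶)² / 39.48 = 1.193×10²⁵ m³.
a = 2.285×10⁸ m = 2.2851×10⁵ km.
Altitude h = a − R = 2.2851×10⁵ − 4036 = 2.2447×10⁵ km.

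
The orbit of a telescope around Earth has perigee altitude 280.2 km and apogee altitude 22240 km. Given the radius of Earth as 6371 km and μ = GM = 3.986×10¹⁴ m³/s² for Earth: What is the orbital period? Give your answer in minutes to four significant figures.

r_p = 6371 + 280.2 = 6651.2 km = 6.6512×10⁶ m.
r_a = 6371 + 22240 = 28611 km = 2.8611×10⁷ m.
Semi-major axis a = (r_p + r_a)/2 = (6651.2 + 28611)/2 = 17631 km = 1.763×10⁷ m.
By Kepler's third law T = 2π√(a³/μ) = 2π × 3.708×10³ = 2.330×10⁴ s.
= 388.3 minutes.

T ≈ 388.3 minutes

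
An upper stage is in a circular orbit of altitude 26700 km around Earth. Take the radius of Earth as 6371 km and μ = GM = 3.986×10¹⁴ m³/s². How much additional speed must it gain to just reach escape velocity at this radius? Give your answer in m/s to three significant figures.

Δv ≈ 1440 m/s

r = 6371 + 26700 = 33071 km = 3.3071×10⁷ m.
Circular speed v_c = √(μ/r) = 3472 m/s.
Escape speed v_esc = √(2μ/r) = √2 × v_c = 4910 m/s.
Δv = v_esc − v_c = 1438 m/s.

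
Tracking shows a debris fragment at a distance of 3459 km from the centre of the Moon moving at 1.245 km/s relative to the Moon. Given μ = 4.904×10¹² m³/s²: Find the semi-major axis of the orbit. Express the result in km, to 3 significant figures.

a ≈ 3810 km

r = 3.459×10⁶ m.
Specific orbital energy ε = v²/2 − μ/r = (1245)²/2 − 4.904×10¹²/3.459×10⁶ = -6.427×10⁵ J/kg.
Since ε = −μ/(2a), a = −μ/(2ε) = 3.815×10⁶ m = 3814.9 km.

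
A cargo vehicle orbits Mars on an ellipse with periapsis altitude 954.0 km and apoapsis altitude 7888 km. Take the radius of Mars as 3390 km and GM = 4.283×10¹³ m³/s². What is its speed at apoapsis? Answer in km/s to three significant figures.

v ≈ 1.45 km/s

r_p = 3390 + 954.0 = 4344.0 km = 4.3440×10⁶ m.
r_a = 3390 + 7888 = 11278 km = 1.1278×10⁷ m.
Semi-major axis a = (r_p + r_a)/2 = 7811.0 km = 7.811×10⁶ m.
Vis-viva: v² = μ(2/r − 1/a) = 4.283×10¹³ × (1.773×10⁻⁷ − 1.280×10⁻⁷) = 2.112×10⁶ m²/s².
v = 1453 m/s = 1.453 km/s.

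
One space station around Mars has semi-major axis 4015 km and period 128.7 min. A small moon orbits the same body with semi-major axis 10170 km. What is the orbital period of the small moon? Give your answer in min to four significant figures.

Kepler's third law: T² ∝ a³, so T₂ = T₁ (a₂/a₁)^(3/2).
a₂/a₁ = 2.533, (a₂/a₁)^(3/2) = 4.031.
T₂ = 128.7 × 4.031 = 518.8 min.

T₂ ≈ 518.8 min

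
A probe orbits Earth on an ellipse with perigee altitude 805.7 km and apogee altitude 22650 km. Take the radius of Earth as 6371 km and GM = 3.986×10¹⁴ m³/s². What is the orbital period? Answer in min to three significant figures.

T ≈ 404 min

r_p = 6371 + 805.7 = 7176.7 km = 7.1767×10⁶ m.
r_a = 6371 + 22650 = 29021 km = 2.9021×10⁷ m.
Semi-major axis a = (r_p + r_a)/2 = (7176.7 + 29021)/2 = 18099 km = 1.810×10⁷ m.
By Kepler's third law T = 2π√(a³/μ) = 2π × 3.857×10³ = 2.423×10⁴ s.
= 403.9 min.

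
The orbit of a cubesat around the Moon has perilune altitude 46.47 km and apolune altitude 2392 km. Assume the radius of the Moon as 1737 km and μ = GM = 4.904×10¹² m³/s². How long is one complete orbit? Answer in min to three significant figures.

r_p = 1737 + 46.47 = 1783.5 km = 1.7835×10⁶ m.
r_a = 1737 + 2392 = 4129.0 km = 4.1290×10⁶ m.
Semi-major axis a = (r_p + r_a)/2 = (1783.5 + 4129.0)/2 = 2956.2 km = 2.956×10⁶ m.
By Kepler's third law T = 2π√(a³/μ) = 2π × 2.295×10³ = 1.442×10⁴ s.
= 240.4 min.

T ≈ 240 min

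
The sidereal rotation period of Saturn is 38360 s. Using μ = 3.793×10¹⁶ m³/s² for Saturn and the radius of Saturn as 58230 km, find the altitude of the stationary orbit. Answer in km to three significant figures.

h_sync ≈ 54000 km

A synchronous orbit has period T, so by Kepler's third law a = (μT²/4π²)^(1/3).
μT²/4π² = 3.793×10¹⁶ × (3.836×10⁴)² / 39.48 = 1.414×10²⁴ m³.
a = 1.122×10⁸ m = 1.1223×10⁵ km.
Altitude h = a − R = 1.1223×10⁵ − 58230 = 54005 km.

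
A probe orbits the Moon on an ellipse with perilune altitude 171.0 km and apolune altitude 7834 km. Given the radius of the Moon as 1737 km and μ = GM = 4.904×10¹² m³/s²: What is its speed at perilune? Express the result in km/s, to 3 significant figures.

r_p = 1737 + 171.0 = 1908.0 km = 1.9080×10⁶ m.
r_a = 1737 + 7834 = 9571.0 km = 9.5710×10⁶ m.
Semi-major axis a = (r_p + r_a)/2 = 5739.5 km = 5.740×10⁶ m.
Vis-viva: v² = μ(2/r − 1/a) = 4.904×10¹² × (1.048×10⁻⁶ − 1.742×10⁻⁷) = 4.286×10⁶ m²/s².
v = 2070 m/s = 2.070 km/s.

v ≈ 2.07 km/s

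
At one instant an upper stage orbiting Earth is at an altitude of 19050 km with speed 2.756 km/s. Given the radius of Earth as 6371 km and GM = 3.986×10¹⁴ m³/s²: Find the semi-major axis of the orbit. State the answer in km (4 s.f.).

r = 6371 + 19050 = 25421 km = 2.542×10⁷ m.
Specific orbital energy ε = v²/2 − μ/r = (2756)²/2 − 3.986×10¹⁴/2.542×10⁷ = -1.188×10⁷ J/kg.
Since ε = −μ/(2a), a = −μ/(2ε) = 1.677×10⁷ m = 16773 km.

a ≈ 16770 km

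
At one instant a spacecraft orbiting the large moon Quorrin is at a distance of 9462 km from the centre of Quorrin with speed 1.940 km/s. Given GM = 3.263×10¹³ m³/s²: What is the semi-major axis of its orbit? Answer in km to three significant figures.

r = 9.462×10⁶ m.
Specific orbital energy ε = v²/2 − μ/r = (1940)²/2 − 3.263×10¹³/9.462×10⁶ = -1.567×10⁶ J/kg.
Since ε = −μ/(2a), a = −μ/(2ε) = 1.041×10⁷ m = 10413 km.

a ≈ 10400 km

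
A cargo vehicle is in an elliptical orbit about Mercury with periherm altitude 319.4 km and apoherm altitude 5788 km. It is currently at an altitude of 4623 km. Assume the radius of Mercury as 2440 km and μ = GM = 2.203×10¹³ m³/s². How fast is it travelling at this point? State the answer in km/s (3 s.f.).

r_p = 2440 + 319.4 = 2759.4 km = 2.7594×10⁶ m.
r_a = 2440 + 5788 = 8228.0 km = 8.2280×10⁶ m.
r = 2440 + 4623 = 7063.0 km = 7.063×10⁶ m.
Semi-major axis a = (r_p + r_a)/2 = 5493.7 km = 5.494×10⁶ m.
Vis-viva: v² = μ(2/r − 1/a) = 2.203×10¹³ × (2.832×10⁻⁷ − 1.820×10⁻⁷) = 2.228×10⁶ m²/s².
v = 1493 m/s = 1.493 km/s.

v ≈ 1.49 km/s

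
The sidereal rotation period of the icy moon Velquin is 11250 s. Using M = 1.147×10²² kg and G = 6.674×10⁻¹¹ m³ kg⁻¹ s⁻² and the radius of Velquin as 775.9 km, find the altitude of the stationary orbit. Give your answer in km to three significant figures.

μ = GM = 6.674×10⁻¹¹ × 1.147×10²² = 7.655×10¹¹ m³/s².
A synchronous orbit has period T, so by Kepler's third law a = (μT²/4π²)^(1/3).
μT²/4π² = 7.655×10¹¹ × (1.125×10⁴)² / 39.48 = 2.454×10¹⁸ m³.
a = 1.349×10⁶ m = 1348.9 km.
Altitude h = a − R = 1348.9 − 775.9 = 572.95 km.

h_sync ≈ 573 km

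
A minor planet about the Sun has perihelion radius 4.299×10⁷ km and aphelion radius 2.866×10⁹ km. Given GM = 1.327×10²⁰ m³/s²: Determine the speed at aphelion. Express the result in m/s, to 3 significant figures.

Semi-major axis a = (r_p + r_a)/2 = 1.4545×10⁹ km = 1.454×10¹² m.
Vis-viva: v² = μ(2/r − 1/a) = 1.327×10²⁰ × (6.978×10⁻¹³ − 6.875×10⁻¹³) = 1.369×10⁶ m²/s².
v = 1170 m/s.

v ≈ 1170 m/s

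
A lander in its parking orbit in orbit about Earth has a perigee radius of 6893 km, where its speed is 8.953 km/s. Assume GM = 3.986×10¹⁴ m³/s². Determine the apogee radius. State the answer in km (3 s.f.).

r_p = 6.893×10⁶ m.
Specific energy ε = v²/2 − μ/r = -1.775×10⁷ J/kg, so a = −μ/(2ε) = 1.123×10⁷ m.
The apsides satisfy r_p + r_a = 2a, so the apogee radius is 2a − r_p = 1.557×10⁷ m = 15565 km.

apogee radius ≈ 15600 km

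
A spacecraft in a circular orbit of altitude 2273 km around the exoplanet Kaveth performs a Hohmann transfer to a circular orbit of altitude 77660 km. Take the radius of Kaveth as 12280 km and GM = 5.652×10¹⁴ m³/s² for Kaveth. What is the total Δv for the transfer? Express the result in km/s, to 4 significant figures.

r₁ = 12280 + 2273 = 14553 km = 1.4553×10⁷ m.
r₂ = 12280 + 77660 = 89940 km = 8.9940×10⁷ m.
Transfer ellipse a_t = (r₁ + r₂)/2 = 5.225×10⁷ m.
At r₁: circular v_c1 = √(μ/r₁) = 6232 m/s; transfer-periapsis v_p = √[μ(2/r₁ − 1/a_t)] = 8177 m/s.
Δv₁ = v_p − v_c1 = 1945 m/s.
At r₂: circular v_c2 = √(μ/r₂) = 2507 m/s; transfer-apoapsis v_a = √[μ(2/r₂ − 1/a_t)] = 1323 m/s.
Δv₂ = v_c2 − v_a = 1184 m/s.
Total Δv = Δv₁ + Δv₂ = 3128 m/s = 3.128 km/s.

Δv_total ≈ 3.128 km/s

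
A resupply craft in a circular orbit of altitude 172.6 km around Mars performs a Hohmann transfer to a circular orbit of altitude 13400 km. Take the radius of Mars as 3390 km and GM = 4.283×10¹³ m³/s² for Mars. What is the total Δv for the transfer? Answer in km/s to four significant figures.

r₁ = 3390 + 172.6 = 3562.6 km = 3.5626×10⁶ m.
r₂ = 3390 + 13400 = 16790 km = 1.6790×10⁷ m.
Transfer ellipse a_t = (r₁ + r₂)/2 = 1.018×10⁷ m.
At r₁: circular v_c1 = √(μ/r₁) = 3467 m/s; transfer-periapsis v_p = √[μ(2/r₁ − 1/a_t)] = 4454 m/s.
Δv₁ = v_p − v_c1 = 986.4 m/s.
At r₂: circular v_c2 = √(μ/r₂) = 1597 m/s; transfer-apoapsis v_a = √[μ(2/r₂ − 1/a_t)] = 945.0 m/s.
Δv₂ = v_c2 − v_a = 652.1 m/s.
Total Δv = Δv₁ + Δv₂ = 1639 m/s = 1.639 km/s.

Δv_total ≈ 1.639 km/s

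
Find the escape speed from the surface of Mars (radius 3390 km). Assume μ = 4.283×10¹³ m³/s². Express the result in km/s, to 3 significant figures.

v_esc ≈ 5.03 km/s

r = R = 3.390×10⁶ m.
Escape speed v_esc = √(2μ/r) = √(2 × 4.283×10¹³ / 3.390×10⁶) = √(2.527×10⁷) = 5027 m/s.
= 5.027 km/s.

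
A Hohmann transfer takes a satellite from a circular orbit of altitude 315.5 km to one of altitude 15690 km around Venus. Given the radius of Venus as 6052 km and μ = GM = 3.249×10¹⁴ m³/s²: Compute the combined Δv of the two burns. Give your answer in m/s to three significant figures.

Δv_total ≈ 3000 m/s

r₁ = 6052 + 315.5 = 6367.5 km = 6.3675×10⁶ m.
r₂ = 6052 + 15690 = 21742 km = 2.1742×10⁷ m.
Transfer ellipse a_t = (r₁ + r₂)/2 = 1.405×10⁷ m.
At r₁: circular v_c1 = √(μ/r₁) = 7143 m/s; transfer-periapsis v_p = √[μ(2/r₁ − 1/a_t)] = 8884 m/s.
Δv₁ = v_p − v_c1 = 1741 m/s.
At r₂: circular v_c2 = √(μ/r₂) = 3866 m/s; transfer-apoapsis v_a = √[μ(2/r₂ − 1/a_t)] = 2602 m/s.
Δv₂ = v_c2 − v_a = 1264 m/s.
Total Δv = Δv₁ + Δv₂ = 3005 m/s.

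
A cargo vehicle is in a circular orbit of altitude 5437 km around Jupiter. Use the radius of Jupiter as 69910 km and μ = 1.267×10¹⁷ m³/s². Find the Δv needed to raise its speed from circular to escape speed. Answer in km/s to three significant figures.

Δv ≈ 17.0 km/s

r = 69910 + 5437 = 75347 km = 7.5347×10⁷ m.
Circular speed v_c = √(μ/r) = 41010 m/s.
Escape speed v_esc = √(2μ/r) = √2 × v_c = 57990 m/s.
Δv = v_esc − v_c = 16990 m/s = 16.99 km/s.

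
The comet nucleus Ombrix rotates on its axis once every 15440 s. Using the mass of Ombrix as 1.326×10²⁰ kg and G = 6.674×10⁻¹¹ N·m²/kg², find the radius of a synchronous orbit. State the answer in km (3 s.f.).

μ = GM = 6.674×10⁻¹¹ × 1.326×10²⁰ = 8.850×10⁹ m³/s².
A synchronous orbit has period T, so by Kepler's third law a = (μT²/4π²)^(1/3).
μT²/4π² = 8.850×10⁹ × (1.544×10⁴)² / 39.48 = 5.344×10¹⁶ m³.
a = 3.767×10⁵ m = 376.66 km.

r_sync ≈ 377 km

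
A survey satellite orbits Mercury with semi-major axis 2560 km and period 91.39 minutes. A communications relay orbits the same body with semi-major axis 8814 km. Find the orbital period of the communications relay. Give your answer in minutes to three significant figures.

T₂ ≈ 584 minutes

Kepler's third law: T² ∝ a³, so T₂ = T₁ (a₂/a₁)^(3/2).
a₂/a₁ = 3.443, (a₂/a₁)^(3/2) = 6.389.
T₂ = 91.39 × 6.389 = 583.8 minutes.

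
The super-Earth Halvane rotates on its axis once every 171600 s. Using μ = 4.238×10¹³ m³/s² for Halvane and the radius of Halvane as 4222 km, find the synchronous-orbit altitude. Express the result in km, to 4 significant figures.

h_sync ≈ 27400 km

A synchronous orbit has period T, so by Kepler's third law a = (μT²/4π²)^(1/3).
μT²/4π² = 4.238×10¹³ × (1.716×10⁵)² / 39.48 = 3.161×10²² m³.
a = 3.162×10⁷ m = 31619 km.
Altitude h = a − R = 31619 − 4222 = 27397 km.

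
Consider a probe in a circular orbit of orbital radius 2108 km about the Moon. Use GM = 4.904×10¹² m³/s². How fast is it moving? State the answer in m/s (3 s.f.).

v ≈ 1530 m/s

r = 2108 km = 2.108×10⁶ m.
For a circular orbit v = √(μ/r) = √(4.904×10¹² / 2.108×10⁶) = √(2.326×10⁶) = 1525 m/s.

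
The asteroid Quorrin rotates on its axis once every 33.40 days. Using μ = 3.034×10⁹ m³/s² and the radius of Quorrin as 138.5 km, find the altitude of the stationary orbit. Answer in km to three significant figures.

h_sync ≈ 8480 km

T = 33.40 days = 2.886×10⁶ s.
A synchronous orbit has period T, so by Kepler's third law a = (μT²/4π²)^(1/3).
μT²/4π² = 3.034×10⁹ × (2.886×10⁶)² / 39.48 = 6.400×10²⁰ m³.
a = 8.618×10⁶ m = 8617.7 km.
Altitude h = a − R = 8617.7 − 138.5 = 8479.2 km.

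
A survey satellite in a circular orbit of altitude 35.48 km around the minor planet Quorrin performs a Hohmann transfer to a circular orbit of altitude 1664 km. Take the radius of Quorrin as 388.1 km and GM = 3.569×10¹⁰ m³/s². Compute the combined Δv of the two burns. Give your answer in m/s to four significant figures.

Δv_total ≈ 138.2 m/s

r₁ = 388.1 + 35.48 = 423.58 km = 4.2358×10⁵ m.
r₂ = 388.1 + 1664 = 2052.1 km = 2.0521×10⁶ m.
Transfer ellipse a_t = (r₁ + r₂)/2 = 1.238×10⁶ m.
At r₁: circular v_c1 = √(μ/r₁) = 290.3 m/s; transfer-periapsis v_p = √[μ(2/r₁ − 1/a_t)] = 373.7 m/s.
Δv₁ = v_p − v_c1 = 83.47 m/s.
At r₂: circular v_c2 = √(μ/r₂) = 131.9 m/s; transfer-apoapsis v_a = √[μ(2/r₂ − 1/a_t)] = 77.15 m/s.
Δv₂ = v_c2 − v_a = 54.73 m/s.
Total Δv = Δv₁ + Δv₂ = 138.2 m/s.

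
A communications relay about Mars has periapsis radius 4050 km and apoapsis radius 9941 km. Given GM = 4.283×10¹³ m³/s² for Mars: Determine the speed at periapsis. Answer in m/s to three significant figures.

Semi-major axis a = (r_p + r_a)/2 = 6995.5 km = 6.996×10⁶ m.
Vis-viva: v² = μ(2/r − 1/a) = 4.283×10¹³ × (4.938×10⁻⁷ − 1.429×10⁻⁷) = 1.503×10⁷ m²/s².
v = 3877 m/s.

v ≈ 3880 m/s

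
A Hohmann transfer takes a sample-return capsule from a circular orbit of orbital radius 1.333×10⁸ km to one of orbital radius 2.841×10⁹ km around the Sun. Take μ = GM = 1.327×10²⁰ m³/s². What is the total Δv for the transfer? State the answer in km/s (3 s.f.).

r₁ = 1.333×10⁸ km = 1.333×10¹¹ m.
r₂ = 2.841×10⁹ km = 2.841×10¹² m.
Transfer ellipse a_t = (r₁ + r₂)/2 = 1.487×10¹² m.
At r₁: circular v_c1 = √(μ/r₁) = 31550 m/s; transfer-perihelion v_p = √[μ(2/r₁ − 1/a_t)] = 43610 m/s.
Δv₁ = v_p − v_c1 = 12060 m/s.
At r₂: circular v_c2 = √(μ/r₂) = 6834 m/s; transfer-aphelion v_a = √[μ(2/r₂ − 1/a_t)] = 2046 m/s.
Δv₂ = v_c2 − v_a = 4788 m/s.
Total Δv = Δv₁ + Δv₂ = 16850 m/s = 16.85 km/s.

Δv_total ≈ 16.8 km/s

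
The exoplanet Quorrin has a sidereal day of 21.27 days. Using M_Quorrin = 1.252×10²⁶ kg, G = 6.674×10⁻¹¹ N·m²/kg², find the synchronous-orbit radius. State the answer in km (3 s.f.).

r_sync ≈ 8.94×10⁵ km

μ = GM = 6.674×10⁻¹¹ × 1.252×10²⁶ = 8.356×10¹⁵ m³/s².
T = 21.27 days = 1.838×10⁶ s.
A synchronous orbit has period T, so by Kepler's third law a = (μT²/4π²)^(1/3).
μT²/4π² = 8.356×10¹⁵ × (1.838×10⁶)² / 39.48 = 7.148×10²⁶ m³.
a = 8.941×10⁸ m = 8.9412×10⁵ km.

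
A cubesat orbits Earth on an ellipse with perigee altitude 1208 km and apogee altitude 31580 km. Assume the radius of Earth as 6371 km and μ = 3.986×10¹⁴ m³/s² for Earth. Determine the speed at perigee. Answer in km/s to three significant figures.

r_p = 6371 + 1208 = 7579.0 km = 7.5790×10⁶ m.
r_a = 6371 + 31580 = 37951 km = 3.7951×10⁷ m.
Semi-major axis a = (r_p + r_a)/2 = 22765 km = 2.276×10⁷ m.
Vis-viva: v² = μ(2/r − 1/a) = 3.986×10¹⁴ × (2.639×10⁻⁷ − 4.393×10⁻⁸) = 8.768×10⁷ m²/s².
v = 9364 m/s = 9.364 km/s.

v ≈ 9.36 km/s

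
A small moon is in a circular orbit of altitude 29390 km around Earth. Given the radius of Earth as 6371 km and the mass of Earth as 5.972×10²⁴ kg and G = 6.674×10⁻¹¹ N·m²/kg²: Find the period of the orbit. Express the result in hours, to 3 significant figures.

μ = GM = 6.674×10⁻¹¹ × 5.972×10²⁴ = 3.986×10¹⁴ m³/s².
r = 6371 + 29390 = 35761 km = 3.5761×10⁷ m.
Kepler's third law: T = 2π√(r³/μ) = 2π√((3.576×10⁷)³ / 3.986×10¹⁴).
r³/μ = 1.147×10⁸ s², so T = 2π × 1.071×10⁴ = 6.730×10⁴ s.
Converting: 6.730×10⁴ s ÷ 3600 = 18.70 hours.

T ≈ 18.7 hours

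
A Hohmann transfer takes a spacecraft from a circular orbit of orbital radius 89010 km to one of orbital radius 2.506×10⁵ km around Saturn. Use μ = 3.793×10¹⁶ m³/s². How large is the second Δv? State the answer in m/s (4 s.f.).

r₁ = 89010 km = 8.901×10⁷ m.
r₂ = 2.506×10⁵ km = 2.506×10⁸ m.
Transfer ellipse a_t = (r₁ + r₂)/2 = 1.698×10⁸ m.
At r₁: circular v_c1 = √(μ/r₁) = 20640 m/s; transfer-perikrone v_p = √[μ(2/r₁ − 1/a_t)] = 25080 m/s.
At r₂: circular v_c2 = √(μ/r₂) = 12300 m/s; transfer-apokrone v_a = √[μ(2/r₂ − 1/a_t)] = 8907 m/s.
Δv₂ = v_c2 − v_a = 3395 m/s.

Δv ≈ 3395 m/s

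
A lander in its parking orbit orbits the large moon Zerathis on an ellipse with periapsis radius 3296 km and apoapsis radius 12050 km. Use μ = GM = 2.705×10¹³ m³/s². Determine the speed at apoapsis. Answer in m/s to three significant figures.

Semi-major axis a = (r_p + r_a)/2 = 7673.0 km = 7.673×10⁶ m.
Vis-viva: v² = μ(2/r − 1/a) = 2.705×10¹³ × (1.660×10⁻⁷ − 1.303×10⁻⁷) = 9.643×10⁵ m²/s².
v = 982.0 m/s.

v ≈ 982 m/s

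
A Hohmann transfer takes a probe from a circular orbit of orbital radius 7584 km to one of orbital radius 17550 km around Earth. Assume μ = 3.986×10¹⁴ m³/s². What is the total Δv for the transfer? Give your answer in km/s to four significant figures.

Δv_total ≈ 2.381 km/s

r₁ = 7584 km = 7.584×10⁶ m.
r₂ = 17550 km = 1.755×10⁷ m.
Transfer ellipse a_t = (r₁ + r₂)/2 = 1.257×10⁷ m.
At r₁: circular v_c1 = √(μ/r₁) = 7250 m/s; transfer-perigee v_p = √[μ(2/r₁ − 1/a_t)] = 8567 m/s.
Δv₁ = v_p − v_c1 = 1318 m/s.
At r₂: circular v_c2 = √(μ/r₂) = 4766 m/s; transfer-apogee v_a = √[μ(2/r₂ − 1/a_t)] = 3702 m/s.
Δv₂ = v_c2 − v_a = 1064 m/s.
Total Δv = Δv₁ + Δv₂ = 2381 m/s = 2.381 km/s.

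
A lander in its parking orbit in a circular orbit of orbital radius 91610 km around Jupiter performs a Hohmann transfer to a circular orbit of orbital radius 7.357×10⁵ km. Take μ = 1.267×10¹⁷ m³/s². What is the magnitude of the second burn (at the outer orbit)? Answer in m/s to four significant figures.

r₁ = 91610 km = 9.161×10⁷ m.
r₂ = 7.357×10⁵ km = 7.357×10⁸ m.
Transfer ellipse a_t = (r₁ + r₂)/2 = 4.137×10⁸ m.
At r₁: circular v_c1 = √(μ/r₁) = 37190 m/s; transfer-perijove v_p = √[μ(2/r₁ − 1/a_t)] = 49600 m/s.
At r₂: circular v_c2 = √(μ/r₂) = 13120 m/s; transfer-apojove v_a = √[μ(2/r₂ − 1/a_t)] = 6176 m/s.
Δv₂ = v_c2 − v_a = 6947 m/s.

Δv ≈ 6947 m/s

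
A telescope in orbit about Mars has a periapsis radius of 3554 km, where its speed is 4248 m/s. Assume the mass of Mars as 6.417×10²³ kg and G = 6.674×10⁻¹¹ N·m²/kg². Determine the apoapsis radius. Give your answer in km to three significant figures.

μ = GM = 6.674×10⁻¹¹ × 6.417×10²³ = 4.283×10¹³ m³/s².
r_p = 3.554×10⁶ m.
Specific energy ε = v²/2 − μ/r = -3.028×10⁶ J/kg, so a = −μ/(2ε) = 7.073×10⁶ m.
The apsides satisfy r_p + r_a = 2a, so the apoapsis radius is 2a − r_p = 1.059×10⁷ m = 10591 km.

apoapsis radius ≈ 10600 km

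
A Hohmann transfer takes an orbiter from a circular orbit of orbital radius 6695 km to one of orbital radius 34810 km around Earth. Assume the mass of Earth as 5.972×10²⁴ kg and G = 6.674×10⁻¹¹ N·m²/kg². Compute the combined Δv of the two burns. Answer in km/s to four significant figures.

Δv_total ≈ 3.739 km/s

μ = GM = 6.674×10⁻¹¹ × 5.972×10²⁴ = 3.986×10¹⁴ m³/s².
r₁ = 6695 km = 6.695×10⁶ m.
r₂ = 34810 km = 3.481×10⁷ m.
Transfer ellipse a_t = (r₁ + r₂)/2 = 2.075×10⁷ m.
At r₁: circular v_c1 = √(μ/r₁) = 7716 m/s; transfer-perigee v_p = √[μ(2/r₁ − 1/a_t)] = 9993 m/s.
Δv₁ = v_p − v_c1 = 2277 m/s.
At r₂: circular v_c2 = √(μ/r₂) = 3384 m/s; transfer-apogee v_a = √[μ(2/r₂ − 1/a_t)] = 1922 m/s.
Δv₂ = v_c2 − v_a = 1462 m/s.
Total Δv = Δv₁ + Δv₂ = 3739 m/s = 3.739 km/s.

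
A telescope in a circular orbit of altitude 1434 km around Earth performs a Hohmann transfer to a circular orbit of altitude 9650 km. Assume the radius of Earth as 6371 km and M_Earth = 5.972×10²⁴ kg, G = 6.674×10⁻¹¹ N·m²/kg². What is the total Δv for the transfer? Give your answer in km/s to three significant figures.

Δv_total ≈ 2.09 km/s

μ = GM = 6.674×10⁻¹¹ × 5.972×10²⁴ = 3.986×10¹⁴ m³/s².
r₁ = 6371 + 1434 = 7805.0 km = 7.8050×10⁶ m.
r₂ = 6371 + 9650 = 16021 km = 1.6021×10⁷ m.
Transfer ellipse a_t = (r₁ + r₂)/2 = 1.191×10⁷ m.
At r₁: circular v_c1 = √(μ/r₁) = 7146 m/s; transfer-perigee v_p = √[μ(2/r₁ − 1/a_t)] = 8287 m/s.
Δv₁ = v_p − v_c1 = 1141 m/s.
At r₂: circular v_c2 = √(μ/r₂) = 4988 m/s; transfer-apogee v_a = √[μ(2/r₂ − 1/a_t)] = 4037 m/s.
Δv₂ = v_c2 − v_a = 950.6 m/s.
Total Δv = Δv₁ + Δv₂ = 2092 m/s = 2.092 km/s.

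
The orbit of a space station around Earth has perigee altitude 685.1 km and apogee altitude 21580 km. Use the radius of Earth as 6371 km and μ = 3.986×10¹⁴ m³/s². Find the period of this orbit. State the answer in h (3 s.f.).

r_p = 6371 + 685.1 = 7056.1 km = 7.0561×10⁶ m.
r_a = 6371 + 21580 = 27951 km = 2.7951×10⁷ m.
Semi-major axis a = (r_p + r_a)/2 = (7056.1 + 27951)/2 = 17504 km = 1.750×10⁷ m.
By Kepler's third law T = 2π√(a³/μ) = 2π × 3.668×10³ = 2.305×10⁴ s.
= 6.402 h.

T ≈ 6.40 h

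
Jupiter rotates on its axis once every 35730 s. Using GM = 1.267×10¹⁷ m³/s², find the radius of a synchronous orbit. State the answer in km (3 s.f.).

A synchronous orbit has period T, so by Kepler's third law a = (μT²/4π²)^(1/3).
μT²/4π² = 1.267×10¹⁷ × (3.573×10⁴)² / 39.48 = 4.097×10²⁴ m³.
a = 1.600×10⁸ m = 1.6002×10⁵ km.

r_sync ≈ 1.60×10⁵ km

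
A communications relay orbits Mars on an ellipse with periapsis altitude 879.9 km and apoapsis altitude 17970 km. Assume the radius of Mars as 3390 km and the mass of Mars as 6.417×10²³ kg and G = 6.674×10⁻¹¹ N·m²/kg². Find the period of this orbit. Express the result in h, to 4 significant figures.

T ≈ 12.23 h

μ = GM = 6.674×10⁻¹¹ × 6.417×10²³ = 4.283×10¹³ m³/s².
r_p = 3390 + 879.9 = 4269.9 km = 4.2699×10⁶ m.
r_a = 3390 + 17970 = 21360 km = 2.1360×10⁷ m.
Semi-major axis a = (r_p + r_a)/2 = (4269.9 + 21360)/2 = 12815 km = 1.281×10⁷ m.
By Kepler's third law T = 2π√(a³/μ) = 2π × 7.010×10³ = 4.404×10⁴ s.
= 12.23 h.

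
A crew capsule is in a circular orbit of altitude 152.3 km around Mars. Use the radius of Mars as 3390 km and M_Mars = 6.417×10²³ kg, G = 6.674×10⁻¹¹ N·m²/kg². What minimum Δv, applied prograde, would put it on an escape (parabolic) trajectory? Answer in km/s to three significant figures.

Δv ≈ 1.44 km/s

μ = GM = 6.674×10⁻¹¹ × 6.417×10²³ = 4.283×10¹³ m³/s².
r = 3390 + 152.3 = 3542.3 km = 3.5423×10⁶ m.
Circular speed v_c = √(μ/r) = 3477 m/s.
Escape speed v_esc = √(2μ/r) = √2 × v_c = 4917 m/s.
Δv = v_esc − v_c = 1440 m/s = 1.440 km/s.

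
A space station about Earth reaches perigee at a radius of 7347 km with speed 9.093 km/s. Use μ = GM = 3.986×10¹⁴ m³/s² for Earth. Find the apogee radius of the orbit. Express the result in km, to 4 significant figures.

r_p = 7.347×10⁶ m.
Specific energy ε = v²/2 − μ/r = -1.291×10⁷ J/kg, so a = −μ/(2ε) = 1.544×10⁷ m.
The apsides satisfy r_p + r_a = 2a, so the apogee radius is 2a − r_p = 2.352×10⁷ m = 23523 km.

apogee radius ≈ 23520 km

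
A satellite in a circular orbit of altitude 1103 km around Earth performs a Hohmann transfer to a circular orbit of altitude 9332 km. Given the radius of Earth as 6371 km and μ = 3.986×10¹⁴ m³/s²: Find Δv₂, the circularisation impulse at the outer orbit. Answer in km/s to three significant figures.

Δv ≈ 0.992 km/s

r₁ = 6371 + 1103 = 7474.0 km = 7.4740×10⁶ m.
r₂ = 6371 + 9332 = 15703 km = 1.5703×10⁷ m.
Transfer ellipse a_t = (r₁ + r₂)/2 = 1.159×10⁷ m.
At r₁: circular v_c1 = √(μ/r₁) = 7303 m/s; transfer-perigee v_p = √[μ(2/r₁ − 1/a_t)] = 8501 m/s.
At r₂: circular v_c2 = √(μ/r₂) = 5038 m/s; transfer-apogee v_a = √[μ(2/r₂ − 1/a_t)] = 4046 m/s.
Δv₂ = v_c2 − v_a = 992.1 m/s.
= 0.9921 km/s.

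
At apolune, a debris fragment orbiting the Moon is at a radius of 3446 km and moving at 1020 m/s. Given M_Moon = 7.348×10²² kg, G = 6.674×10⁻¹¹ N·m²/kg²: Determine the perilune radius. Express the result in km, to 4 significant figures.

perilune radius ≈ 1985 km

μ = GM = 6.674×10⁻¹¹ × 7.348×10²² = 4.904×10¹² m³/s².
r_a = 3.446×10⁶ m.
Specific energy ε = v²/2 − μ/r = -9.029×10⁵ J/kg, so a = −μ/(2ε) = 2.716×10⁶ m.
The apsides satisfy r_p + r_a = 2a, so the perilune radius is 2a − r_a = 1.985×10⁶ m = 1985.4 km.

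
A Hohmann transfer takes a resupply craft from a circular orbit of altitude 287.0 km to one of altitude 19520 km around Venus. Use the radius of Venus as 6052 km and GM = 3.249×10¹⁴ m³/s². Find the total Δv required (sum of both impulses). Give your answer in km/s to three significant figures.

Δv_total ≈ 3.22 km/s

r₁ = 6052 + 287.0 = 6339.0 km = 6.3390×10⁶ m.
r₂ = 6052 + 19520 = 25572 km = 2.5572×10⁷ m.
Transfer ellipse a_t = (r₁ + r₂)/2 = 1.596×10⁷ m.
At r₁: circular v_c1 = √(μ/r₁) = 7159 m/s; transfer-periapsis v_p = √[μ(2/r₁ − 1/a_t)] = 9063 m/s.
Δv₁ = v_p − v_c1 = 1904 m/s.
At r₂: circular v_c2 = √(μ/r₂) = 3564 m/s; transfer-apoapsis v_a = √[μ(2/r₂ − 1/a_t)] = 2247 m/s.
Δv₂ = v_c2 − v_a = 1318 m/s.
Total Δv = Δv₁ + Δv₂ = 3222 m/s = 3.222 km/s.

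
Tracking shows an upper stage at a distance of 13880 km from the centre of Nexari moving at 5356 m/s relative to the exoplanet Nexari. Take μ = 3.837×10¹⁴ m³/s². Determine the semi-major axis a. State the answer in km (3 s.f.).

r = 1.388×10⁷ m.
Vis-viva rearranged: 1/a = 2/r − v²/μ = 1.441×10⁻⁷ − 7.476×10⁻⁸ = 6.933×10⁻⁸ m⁻¹.
a = 1.442×10⁷ m = 14424 km.

a ≈ 14400 km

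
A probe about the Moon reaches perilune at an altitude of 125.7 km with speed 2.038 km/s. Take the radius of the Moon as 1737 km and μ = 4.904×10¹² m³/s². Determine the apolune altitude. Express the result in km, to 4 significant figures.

r_p = 1737 + 125.7 = 1862.7 km = 1.863×10⁶ m.
Specific energy ε = v²/2 − μ/r = -5.560×10⁵ J/kg, so a = −μ/(2ε) = 4.410×10⁶ m.
The apsides satisfy r_p + r_a = 2a, so the apolune radius is 2a − r_p = 6.957×10⁶ m = 6957.2 km.
Apolune altitude = 6957.2 − 1737 = 5220.2 km.

apolune altitude ≈ 5220 km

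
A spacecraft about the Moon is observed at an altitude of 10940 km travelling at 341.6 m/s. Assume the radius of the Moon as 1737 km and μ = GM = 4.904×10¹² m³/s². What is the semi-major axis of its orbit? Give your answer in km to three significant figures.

r = 1737 + 10940 = 12677 km = 1.268×10⁷ m.
Vis-viva rearranged: 1/a = 2/r − v²/μ = 1.578×10⁻⁷ − 2.379×10⁻⁸ = 1.340×10⁻⁷ m⁻¹.
a = 7.464×10⁶ m = 7464.3 km.

a ≈ 7460 km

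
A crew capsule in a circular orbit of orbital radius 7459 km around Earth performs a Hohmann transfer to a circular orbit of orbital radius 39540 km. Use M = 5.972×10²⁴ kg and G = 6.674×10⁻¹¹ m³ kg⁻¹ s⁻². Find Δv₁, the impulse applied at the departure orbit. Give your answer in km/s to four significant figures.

Δv ≈ 2.172 km/s

μ = GM = 6.674×10⁻¹¹ × 5.972×10²⁴ = 3.986×10¹⁴ m³/s².
r₁ = 7459 km = 7.459×10⁶ m.
r₂ = 39540 km = 3.954×10⁷ m.
Transfer ellipse a_t = (r₁ + r₂)/2 = 2.350×10⁷ m.
At r₁: circular v_c1 = √(μ/r₁) = 7310 m/s; transfer-perigee v_p = √[μ(2/r₁ − 1/a_t)] = 9482 m/s.
Δv₁ = v_p − v_c1 = 2172 m/s.
= 2.172 km/s.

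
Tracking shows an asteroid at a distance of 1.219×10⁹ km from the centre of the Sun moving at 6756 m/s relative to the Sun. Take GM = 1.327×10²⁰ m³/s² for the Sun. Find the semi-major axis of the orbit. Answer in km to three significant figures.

r = 1.219×10¹² m.
Specific orbital energy ε = v²/2 − μ/r = (6756)²/2 − 1.327×10²⁰/1.219×10¹² = -8.604×10⁷ J/kg.
Since ε = −μ/(2a), a = −μ/(2ε) = 7.712×10¹¹ m = 7.7117×10⁸ km.

a ≈ 7.71×10⁸ km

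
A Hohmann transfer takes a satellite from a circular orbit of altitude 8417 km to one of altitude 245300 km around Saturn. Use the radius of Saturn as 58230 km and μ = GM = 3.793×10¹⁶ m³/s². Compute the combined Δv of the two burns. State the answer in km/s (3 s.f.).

Δv_total ≈ 11.2 km/s

r₁ = 58230 + 8417 = 66647 km = 6.6647×10⁷ m.
r₂ = 58230 + 245300 = 303530 km = 3.0353×10⁸ m.
Transfer ellipse a_t = (r₁ + r₂)/2 = 1.851×10⁸ m.
At r₁: circular v_c1 = √(μ/r₁) = 23860 m/s; transfer-perikrone v_p = √[μ(2/r₁ − 1/a_t)] = 30550 m/s.
Δv₁ = v_p − v_c1 = 6694 m/s.
At r₂: circular v_c2 = √(μ/r₂) = 11180 m/s; transfer-apokrone v_a = √[μ(2/r₂ − 1/a_t)] = 6708 m/s.
Δv₂ = v_c2 − v_a = 4471 m/s.
Total Δv = Δv₁ + Δv₂ = 11160 m/s = 11.16 km/s.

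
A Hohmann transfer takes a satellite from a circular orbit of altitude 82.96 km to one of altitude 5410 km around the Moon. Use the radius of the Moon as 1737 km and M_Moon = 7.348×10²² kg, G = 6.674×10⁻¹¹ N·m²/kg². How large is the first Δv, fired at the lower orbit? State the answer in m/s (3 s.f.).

μ = GM = 6.674×10⁻¹¹ × 7.348×10²² = 4.904×10¹² m³/s².
r₁ = 1737 + 82.96 = 1820.0 km = 1.8200×10⁶ m.
r₂ = 1737 + 5410 = 7147.0 km = 7.1470×10⁶ m.
Transfer ellipse a_t = (r₁ + r₂)/2 = 4.483×10⁶ m.
At r₁: circular v_c1 = √(μ/r₁) = 1642 m/s; transfer-perilune v_p = √[μ(2/r₁ − 1/a_t)] = 2073 m/s.
Δv₁ = v_p − v_c1 = 431.0 m/s.

Δv ≈ 431 m/s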